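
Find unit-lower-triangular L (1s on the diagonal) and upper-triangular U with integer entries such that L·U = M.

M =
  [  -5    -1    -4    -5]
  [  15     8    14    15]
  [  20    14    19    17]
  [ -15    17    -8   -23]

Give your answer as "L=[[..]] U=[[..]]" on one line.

  R1 -= -3·R0 → [0,5,2,0]
  R2 -= -4·R0 → [0,10,3,-3]
  R3 -= 3·R0 → [0,20,4,-8]
  R2 -= 2·R1 → [0,0,-1,-3]
  R3 -= 4·R1 → [0,0,-4,-8]
  R3 -= 4·R2 → [0,0,0,4]

L=[[1,0,0,0],[-3,1,0,0],[-4,2,1,0],[3,4,4,1]] U=[[-5,-1,-4,-5],[0,5,2,0],[0,0,-1,-3],[0,0,0,4]]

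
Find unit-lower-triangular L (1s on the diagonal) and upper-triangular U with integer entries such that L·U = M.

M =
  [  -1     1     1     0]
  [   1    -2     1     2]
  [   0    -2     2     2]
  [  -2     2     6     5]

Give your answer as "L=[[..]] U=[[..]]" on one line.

  R1 -= -1·R0 → [0,-1,2,2]
  R2 -= 0·R0 → [0,-2,2,2]
  R3 -= 2·R0 → [0,0,4,5]
  R2 -= 2·R1 → [0,0,-2,-2]
  R3 -= 0·R1 → [0,0,4,5]
  R3 -= -2·R2 → [0,0,0,1]

L=[[1,0,0,0],[-1,1,0,0],[0,2,1,0],[2,0,-2,1]] U=[[-1,1,1,0],[0,-1,2,2],[0,0,-2,-2],[0,0,0,1]]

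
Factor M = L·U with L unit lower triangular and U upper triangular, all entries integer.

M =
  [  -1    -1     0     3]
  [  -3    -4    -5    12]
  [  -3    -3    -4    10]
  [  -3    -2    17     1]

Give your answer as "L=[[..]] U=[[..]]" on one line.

  row1 -= 3·row0 → [0,-1,-5,3]
  row2 -= 3·row0 → [0,0,-4,1]
  row3 -= 3·row0 → [0,1,17,-8]
  row2 -= 0·row1 → [0,0,-4,1]
  row3 -= -1·row1 → [0,0,12,-5]
  row3 -= -3·row2 → [0,0,0,-2]

L=[[1,0,0,0],[3,1,0,0],[3,0,1,0],[3,-1,-3,1]] U=[[-1,-1,0,3],[0,-1,-5,3],[0,0,-4,1],[0,0,0,-2]]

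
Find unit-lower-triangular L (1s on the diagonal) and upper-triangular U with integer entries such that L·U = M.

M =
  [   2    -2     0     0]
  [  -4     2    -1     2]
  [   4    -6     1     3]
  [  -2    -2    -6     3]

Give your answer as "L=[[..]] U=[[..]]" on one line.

  r1 -= -2·r0 → [0,-2,-1,2]
  r2 -= 2·r0 → [0,-2,1,3]
  r3 -= -1·r0 → [0,-4,-6,3]
  r2 -= 1·r1 → [0,0,2,1]
  r3 -= 2·r1 → [0,0,-4,-1]
  r3 -= -2·r2 → [0,0,0,1]

L=[[1,0,0,0],[-2,1,0,0],[2,1,1,0],[-1,2,-2,1]] U=[[2,-2,0,0],[0,-2,-1,2],[0,0,2,1],[0,0,0,1]]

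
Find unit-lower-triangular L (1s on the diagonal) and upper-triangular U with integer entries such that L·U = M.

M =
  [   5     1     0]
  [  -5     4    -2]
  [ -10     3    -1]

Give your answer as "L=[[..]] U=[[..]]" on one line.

L=[[1,0,0],[-1,1,0],[-2,1,1]] U=[[5,1,0],[0,5,-2],[0,0,1]]

  row1 -= -1·row0 → [0,5,-2]
  row2 -= -2·row0 → [0,5,-1]
  row2 -= 1·row1 → [0,0,1]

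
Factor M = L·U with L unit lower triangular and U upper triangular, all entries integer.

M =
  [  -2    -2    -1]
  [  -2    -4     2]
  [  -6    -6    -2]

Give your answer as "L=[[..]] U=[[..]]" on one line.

L=[[1,0,0],[1,1,0],[3,0,1]] U=[[-2,-2,-1],[0,-2,3],[0,0,1]]

  r1 -= 1·r0 → [0,-2,3]
  r2 -= 3·r0 → [0,0,1]
  r2 -= 0·r1 → [0,0,1]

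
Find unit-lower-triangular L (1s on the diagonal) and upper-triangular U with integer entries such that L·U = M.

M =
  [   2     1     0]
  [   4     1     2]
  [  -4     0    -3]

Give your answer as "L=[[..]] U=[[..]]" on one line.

L=[[1,0,0],[2,1,0],[-2,-2,1]] U=[[2,1,0],[0,-1,2],[0,0,1]]

  r1 -= 2·r0 → [0,-1,2]
  r2 -= -2·r0 → [0,2,-3]
  r2 -= -2·r1 → [0,0,1]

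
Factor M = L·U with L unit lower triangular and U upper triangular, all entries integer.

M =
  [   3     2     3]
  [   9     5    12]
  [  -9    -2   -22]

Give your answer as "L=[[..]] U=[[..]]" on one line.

  r1 -= 3·r0 → [0,-1,3]
  r2 -= -3·r0 → [0,4,-13]
  r2 -= -4·r1 → [0,0,-1]

L=[[1,0,0],[3,1,0],[-3,-4,1]] U=[[3,2,3],[0,-1,3],[0,0,-1]]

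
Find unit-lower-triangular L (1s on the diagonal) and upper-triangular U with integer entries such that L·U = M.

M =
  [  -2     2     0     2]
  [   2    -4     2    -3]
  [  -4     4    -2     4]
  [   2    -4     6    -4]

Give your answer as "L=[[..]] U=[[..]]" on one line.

  row1 -= -1·row0 → [0,-2,2,-1]
  row2 -= 2·row0 → [0,0,-2,0]
  row3 -= -1·row0 → [0,-2,6,-2]
  row2 -= 0·row1 → [0,0,-2,0]
  row3 -= 1·row1 → [0,0,4,-1]
  row3 -= -2·row2 → [0,0,0,-1]

L=[[1,0,0,0],[-1,1,0,0],[2,0,1,0],[-1,1,-2,1]] U=[[-2,2,0,2],[0,-2,2,-1],[0,0,-2,0],[0,0,0,-1]]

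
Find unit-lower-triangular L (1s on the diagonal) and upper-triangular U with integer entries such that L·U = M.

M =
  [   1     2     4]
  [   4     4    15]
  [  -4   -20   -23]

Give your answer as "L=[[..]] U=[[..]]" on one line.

L=[[1,0,0],[4,1,0],[-4,3,1]] U=[[1,2,4],[0,-4,-1],[0,0,-4]]

  row1 -= 4·row0 → [0,-4,-1]
  row2 -= -4·row0 → [0,-12,-7]
  row2 -= 3·row1 → [0,0,-4]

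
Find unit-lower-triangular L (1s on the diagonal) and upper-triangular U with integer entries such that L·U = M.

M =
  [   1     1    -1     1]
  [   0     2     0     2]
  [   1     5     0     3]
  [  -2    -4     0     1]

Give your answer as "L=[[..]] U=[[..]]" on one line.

  row1 -= 0·row0 → [0,2,0,2]
  row2 -= 1·row0 → [0,4,1,2]
  row3 -= -2·row0 → [0,-2,-2,3]
  row2 -= 2·row1 → [0,0,1,-2]
  row3 -= -1·row1 → [0,0,-2,5]
  row3 -= -2·row2 → [0,0,0,1]

L=[[1,0,0,0],[0,1,0,0],[1,2,1,0],[-2,-1,-2,1]] U=[[1,1,-1,1],[0,2,0,2],[0,0,1,-2],[0,0,0,1]]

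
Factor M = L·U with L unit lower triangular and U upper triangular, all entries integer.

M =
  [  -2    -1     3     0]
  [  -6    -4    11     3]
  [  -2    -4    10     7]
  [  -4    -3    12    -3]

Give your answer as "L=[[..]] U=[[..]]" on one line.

  R1 -= 3·R0 → [0,-1,2,3]
  R2 -= 1·R0 → [0,-3,7,7]
  R3 -= 2·R0 → [0,-1,6,-3]
  R2 -= 3·R1 → [0,0,1,-2]
  R3 -= 1·R1 → [0,0,4,-6]
  R3 -= 4·R2 → [0,0,0,2]

L=[[1,0,0,0],[3,1,0,0],[1,3,1,0],[2,1,4,1]] U=[[-2,-1,3,0],[0,-1,2,3],[0,0,1,-2],[0,0,0,2]]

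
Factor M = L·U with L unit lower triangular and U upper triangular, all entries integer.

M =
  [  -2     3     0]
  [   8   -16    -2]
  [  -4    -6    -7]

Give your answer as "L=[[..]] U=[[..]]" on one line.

L=[[1,0,0],[-4,1,0],[2,3,1]] U=[[-2,3,0],[0,-4,-2],[0,0,-1]]

  row1 -= -4·row0 → [0,-4,-2]
  row2 -= 2·row0 → [0,-12,-7]
  row2 -= 3·row1 → [0,0,-1]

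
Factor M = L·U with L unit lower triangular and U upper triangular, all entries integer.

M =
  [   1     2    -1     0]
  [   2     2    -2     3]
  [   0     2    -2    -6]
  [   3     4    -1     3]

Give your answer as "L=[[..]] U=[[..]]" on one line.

  R1 -= 2·R0 → [0,-2,0,3]
  R2 -= 0·R0 → [0,2,-2,-6]
  R3 -= 3·R0 → [0,-2,2,3]
  R2 -= -1·R1 → [0,0,-2,-3]
  R3 -= 1·R1 → [0,0,2,0]
  R3 -= -1·R2 → [0,0,0,-3]

L=[[1,0,0,0],[2,1,0,0],[0,-1,1,0],[3,1,-1,1]] U=[[1,2,-1,0],[0,-2,0,3],[0,0,-2,-3],[0,0,0,-3]]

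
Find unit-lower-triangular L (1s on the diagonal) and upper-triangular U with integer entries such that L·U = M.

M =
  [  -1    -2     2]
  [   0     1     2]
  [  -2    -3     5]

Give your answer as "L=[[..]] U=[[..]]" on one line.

  R1 -= 0·R0 → [0,1,2]
  R2 -= 2·R0 → [0,1,1]
  R2 -= 1·R1 → [0,0,-1]

L=[[1,0,0],[0,1,0],[2,1,1]] U=[[-1,-2,2],[0,1,2],[0,0,-1]]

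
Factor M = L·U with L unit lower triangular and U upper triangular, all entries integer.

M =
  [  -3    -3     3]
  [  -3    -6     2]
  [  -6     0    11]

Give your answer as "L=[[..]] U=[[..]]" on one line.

  row1 -= 1·row0 → [0,-3,-1]
  row2 -= 2·row0 → [0,6,5]
  row2 -= -2·row1 → [0,0,3]

L=[[1,0,0],[1,1,0],[2,-2,1]] U=[[-3,-3,3],[0,-3,-1],[0,0,3]]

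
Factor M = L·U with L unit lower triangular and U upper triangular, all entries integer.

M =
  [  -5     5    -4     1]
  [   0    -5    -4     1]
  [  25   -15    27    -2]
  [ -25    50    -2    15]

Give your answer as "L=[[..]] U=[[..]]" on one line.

  R1 -= 0·R0 → [0,-5,-4,1]
  R2 -= -5·R0 → [0,10,7,3]
  R3 -= 5·R0 → [0,25,18,10]
  R2 -= -2·R1 → [0,0,-1,5]
  R3 -= -5·R1 → [0,0,-2,15]
  R3 -= 2·R2 → [0,0,0,5]

L=[[1,0,0,0],[0,1,0,0],[-5,-2,1,0],[5,-5,2,1]] U=[[-5,5,-4,1],[0,-5,-4,1],[0,0,-1,5],[0,0,0,5]]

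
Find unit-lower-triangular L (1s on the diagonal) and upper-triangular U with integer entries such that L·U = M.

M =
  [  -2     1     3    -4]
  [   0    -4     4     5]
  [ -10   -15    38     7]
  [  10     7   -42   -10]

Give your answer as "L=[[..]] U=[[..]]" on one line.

L=[[1,0,0,0],[0,1,0,0],[5,5,1,0],[-5,-3,-5,1]] U=[[-2,1,3,-4],[0,-4,4,5],[0,0,3,2],[0,0,0,-5]]

  R1 -= 0·R0 → [0,-4,4,5]
  R2 -= 5·R0 → [0,-20,23,27]
  R3 -= -5·R0 → [0,12,-27,-30]
  R2 -= 5·R1 → [0,0,3,2]
  R3 -= -3·R1 → [0,0,-15,-15]
  R3 -= -5·R2 → [0,0,0,-5]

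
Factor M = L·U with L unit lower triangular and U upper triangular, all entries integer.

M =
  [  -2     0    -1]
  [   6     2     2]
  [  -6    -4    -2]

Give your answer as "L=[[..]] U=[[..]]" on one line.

L=[[1,0,0],[-3,1,0],[3,-2,1]] U=[[-2,0,-1],[0,2,-1],[0,0,-1]]

  r1 -= -3·r0 → [0,2,-1]
  r2 -= 3·r0 → [0,-4,1]
  r2 -= -2·r1 → [0,0,-1]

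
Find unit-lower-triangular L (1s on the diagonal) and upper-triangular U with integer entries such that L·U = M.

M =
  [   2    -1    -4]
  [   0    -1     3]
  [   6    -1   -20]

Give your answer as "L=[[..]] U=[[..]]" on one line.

L=[[1,0,0],[0,1,0],[3,-2,1]] U=[[2,-1,-4],[0,-1,3],[0,0,-2]]

  row1 -= 0·row0 → [0,-1,3]
  row2 -= 3·row0 → [0,2,-8]
  row2 -= -2·row1 → [0,0,-2]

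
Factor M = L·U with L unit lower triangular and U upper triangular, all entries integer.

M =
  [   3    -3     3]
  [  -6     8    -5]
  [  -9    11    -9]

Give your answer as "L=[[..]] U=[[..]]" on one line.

  row1 -= -2·row0 → [0,2,1]
  row2 -= -3·row0 → [0,2,0]
  row2 -= 1·row1 → [0,0,-1]

L=[[1,0,0],[-2,1,0],[-3,1,1]] U=[[3,-3,3],[0,2,1],[0,0,-1]]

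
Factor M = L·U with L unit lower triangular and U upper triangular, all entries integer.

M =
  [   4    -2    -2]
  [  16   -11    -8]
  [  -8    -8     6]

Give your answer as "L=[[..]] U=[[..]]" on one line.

L=[[1,0,0],[4,1,0],[-2,4,1]] U=[[4,-2,-2],[0,-3,0],[0,0,2]]

  r1 -= 4·r0 → [0,-3,0]
  r2 -= -2·r0 → [0,-12,2]
  r2 -= 4·r1 → [0,0,2]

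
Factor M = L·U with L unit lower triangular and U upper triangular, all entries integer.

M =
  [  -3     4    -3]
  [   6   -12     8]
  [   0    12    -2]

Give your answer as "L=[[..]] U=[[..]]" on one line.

  row1 -= -2·row0 → [0,-4,2]
  row2 -= 0·row0 → [0,12,-2]
  row2 -= -3·row1 → [0,0,4]

L=[[1,0,0],[-2,1,0],[0,-3,1]] U=[[-3,4,-3],[0,-4,2],[0,0,4]]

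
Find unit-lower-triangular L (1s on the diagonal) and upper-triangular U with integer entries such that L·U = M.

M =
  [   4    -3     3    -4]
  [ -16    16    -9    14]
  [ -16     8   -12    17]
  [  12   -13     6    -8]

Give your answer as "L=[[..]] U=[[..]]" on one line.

  r1 -= -4·r0 → [0,4,3,-2]
  r2 -= -4·r0 → [0,-4,0,1]
  r3 -= 3·r0 → [0,-4,-3,4]
  r2 -= -1·r1 → [0,0,3,-1]
  r3 -= -1·r1 → [0,0,0,2]
  r3 -= 0·r2 → [0,0,0,2]

L=[[1,0,0,0],[-4,1,0,0],[-4,-1,1,0],[3,-1,0,1]] U=[[4,-3,3,-4],[0,4,3,-2],[0,0,3,-1],[0,0,0,2]]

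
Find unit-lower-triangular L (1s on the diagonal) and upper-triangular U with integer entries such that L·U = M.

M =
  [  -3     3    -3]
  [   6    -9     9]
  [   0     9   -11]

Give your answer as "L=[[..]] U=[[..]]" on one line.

L=[[1,0,0],[-2,1,0],[0,-3,1]] U=[[-3,3,-3],[0,-3,3],[0,0,-2]]

  R1 -= -2·R0 → [0,-3,3]
  R2 -= 0·R0 → [0,9,-11]
  R2 -= -3·R1 → [0,0,-2]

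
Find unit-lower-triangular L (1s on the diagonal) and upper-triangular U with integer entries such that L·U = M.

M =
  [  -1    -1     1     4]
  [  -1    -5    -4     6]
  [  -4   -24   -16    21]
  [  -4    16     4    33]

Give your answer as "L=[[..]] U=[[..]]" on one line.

  row1 -= 1·row0 → [0,-4,-5,2]
  row2 -= 4·row0 → [0,-20,-20,5]
  row3 -= 4·row0 → [0,20,0,17]
  row2 -= 5·row1 → [0,0,5,-5]
  row3 -= -5·row1 → [0,0,-25,27]
  row3 -= -5·row2 → [0,0,0,2]

L=[[1,0,0,0],[1,1,0,0],[4,5,1,0],[4,-5,-5,1]] U=[[-1,-1,1,4],[0,-4,-5,2],[0,0,5,-5],[0,0,0,2]]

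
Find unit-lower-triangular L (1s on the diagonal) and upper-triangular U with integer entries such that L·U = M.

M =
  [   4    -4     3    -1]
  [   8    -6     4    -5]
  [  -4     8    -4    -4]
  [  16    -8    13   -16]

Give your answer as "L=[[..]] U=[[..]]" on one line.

  row1 -= 2·row0 → [0,2,-2,-3]
  row2 -= -1·row0 → [0,4,-1,-5]
  row3 -= 4·row0 → [0,8,1,-12]
  row2 -= 2·row1 → [0,0,3,1]
  row3 -= 4·row1 → [0,0,9,0]
  row3 -= 3·row2 → [0,0,0,-3]

L=[[1,0,0,0],[2,1,0,0],[-1,2,1,0],[4,4,3,1]] U=[[4,-4,3,-1],[0,2,-2,-3],[0,0,3,1],[0,0,0,-3]]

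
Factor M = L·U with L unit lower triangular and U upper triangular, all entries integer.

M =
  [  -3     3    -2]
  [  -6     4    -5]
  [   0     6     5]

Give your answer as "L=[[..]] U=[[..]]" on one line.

  R1 -= 2·R0 → [0,-2,-1]
  R2 -= 0·R0 → [0,6,5]
  R2 -= -3·R1 → [0,0,2]

L=[[1,0,0],[2,1,0],[0,-3,1]] U=[[-3,3,-2],[0,-2,-1],[0,0,2]]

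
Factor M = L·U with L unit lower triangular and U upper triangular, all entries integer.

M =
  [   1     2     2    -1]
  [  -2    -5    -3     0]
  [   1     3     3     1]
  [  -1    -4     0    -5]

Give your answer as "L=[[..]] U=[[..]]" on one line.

  row1 -= -2·row0 → [0,-1,1,-2]
  row2 -= 1·row0 → [0,1,1,2]
  row3 -= -1·row0 → [0,-2,2,-6]
  row2 -= -1·row1 → [0,0,2,0]
  row3 -= 2·row1 → [0,0,0,-2]
  row3 -= 0·row2 → [0,0,0,-2]

L=[[1,0,0,0],[-2,1,0,0],[1,-1,1,0],[-1,2,0,1]] U=[[1,2,2,-1],[0,-1,1,-2],[0,0,2,0],[0,0,0,-2]]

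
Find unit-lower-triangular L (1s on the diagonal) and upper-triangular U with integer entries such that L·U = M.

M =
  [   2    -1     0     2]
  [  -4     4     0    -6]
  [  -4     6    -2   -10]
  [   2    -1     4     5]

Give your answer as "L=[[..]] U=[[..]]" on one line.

  row1 -= -2·row0 → [0,2,0,-2]
  row2 -= -2·row0 → [0,4,-2,-6]
  row3 -= 1·row0 → [0,0,4,3]
  row2 -= 2·row1 → [0,0,-2,-2]
  row3 -= 0·row1 → [0,0,4,3]
  row3 -= -2·row2 → [0,0,0,-1]

L=[[1,0,0,0],[-2,1,0,0],[-2,2,1,0],[1,0,-2,1]] U=[[2,-1,0,2],[0,2,0,-2],[0,0,-2,-2],[0,0,0,-1]]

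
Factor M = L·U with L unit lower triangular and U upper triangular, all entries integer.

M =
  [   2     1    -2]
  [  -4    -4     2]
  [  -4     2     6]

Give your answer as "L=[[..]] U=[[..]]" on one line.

L=[[1,0,0],[-2,1,0],[-2,-2,1]] U=[[2,1,-2],[0,-2,-2],[0,0,-2]]

  r1 -= -2·r0 → [0,-2,-2]
  r2 -= -2·r0 → [0,4,2]
  r2 -= -2·r1 → [0,0,-2]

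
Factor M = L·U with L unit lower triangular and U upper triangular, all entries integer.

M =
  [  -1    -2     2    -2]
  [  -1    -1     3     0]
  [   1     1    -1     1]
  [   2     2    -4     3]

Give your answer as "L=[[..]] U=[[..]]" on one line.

  R1 -= 1·R0 → [0,1,1,2]
  R2 -= -1·R0 → [0,-1,1,-1]
  R3 -= -2·R0 → [0,-2,0,-1]
  R2 -= -1·R1 → [0,0,2,1]
  R3 -= -2·R1 → [0,0,2,3]
  R3 -= 1·R2 → [0,0,0,2]

L=[[1,0,0,0],[1,1,0,0],[-1,-1,1,0],[-2,-2,1,1]] U=[[-1,-2,2,-2],[0,1,1,2],[0,0,2,1],[0,0,0,2]]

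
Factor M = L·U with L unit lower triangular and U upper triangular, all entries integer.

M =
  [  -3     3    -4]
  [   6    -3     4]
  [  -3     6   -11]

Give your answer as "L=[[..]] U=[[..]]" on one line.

L=[[1,0,0],[-2,1,0],[1,1,1]] U=[[-3,3,-4],[0,3,-4],[0,0,-3]]

  R1 -= -2·R0 → [0,3,-4]
  R2 -= 1·R0 → [0,3,-7]
  R2 -= 1·R1 → [0,0,-3]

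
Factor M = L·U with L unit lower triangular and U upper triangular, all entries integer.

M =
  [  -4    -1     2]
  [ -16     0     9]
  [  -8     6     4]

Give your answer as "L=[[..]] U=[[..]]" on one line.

  R1 -= 4·R0 → [0,4,1]
  R2 -= 2·R0 → [0,8,0]
  R2 -= 2·R1 → [0,0,-2]

L=[[1,0,0],[4,1,0],[2,2,1]] U=[[-4,-1,2],[0,4,1],[0,0,-2]]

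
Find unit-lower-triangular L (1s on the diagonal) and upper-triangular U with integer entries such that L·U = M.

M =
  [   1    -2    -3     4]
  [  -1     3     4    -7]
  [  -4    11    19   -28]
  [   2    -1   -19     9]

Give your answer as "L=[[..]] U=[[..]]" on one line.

  r1 -= -1·r0 → [0,1,1,-3]
  r2 -= -4·r0 → [0,3,7,-12]
  r3 -= 2·r0 → [0,3,-13,1]
  r2 -= 3·r1 → [0,0,4,-3]
  r3 -= 3·r1 → [0,0,-16,10]
  r3 -= -4·r2 → [0,0,0,-2]

L=[[1,0,0,0],[-1,1,0,0],[-4,3,1,0],[2,3,-4,1]] U=[[1,-2,-3,4],[0,1,1,-3],[0,0,4,-3],[0,0,0,-2]]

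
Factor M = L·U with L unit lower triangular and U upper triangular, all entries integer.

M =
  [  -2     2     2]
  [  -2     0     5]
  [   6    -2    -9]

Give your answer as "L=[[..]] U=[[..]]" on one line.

L=[[1,0,0],[1,1,0],[-3,-2,1]] U=[[-2,2,2],[0,-2,3],[0,0,3]]

  R1 -= 1·R0 → [0,-2,3]
  R2 -= -3·R0 → [0,4,-3]
  R2 -= -2·R1 → [0,0,3]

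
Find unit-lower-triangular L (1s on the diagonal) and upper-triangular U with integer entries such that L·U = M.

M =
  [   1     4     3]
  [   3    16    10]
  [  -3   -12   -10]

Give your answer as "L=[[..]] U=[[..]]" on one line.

  R1 -= 3·R0 → [0,4,1]
  R2 -= -3·R0 → [0,0,-1]
  R2 -= 0·R1 → [0,0,-1]

L=[[1,0,0],[3,1,0],[-3,0,1]] U=[[1,4,3],[0,4,1],[0,0,-1]]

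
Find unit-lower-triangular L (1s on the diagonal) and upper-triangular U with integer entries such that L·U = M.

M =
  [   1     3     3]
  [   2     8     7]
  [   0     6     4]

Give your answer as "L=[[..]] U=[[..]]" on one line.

  R1 -= 2·R0 → [0,2,1]
  R2 -= 0·R0 → [0,6,4]
  R2 -= 3·R1 → [0,0,1]

L=[[1,0,0],[2,1,0],[0,3,1]] U=[[1,3,3],[0,2,1],[0,0,1]]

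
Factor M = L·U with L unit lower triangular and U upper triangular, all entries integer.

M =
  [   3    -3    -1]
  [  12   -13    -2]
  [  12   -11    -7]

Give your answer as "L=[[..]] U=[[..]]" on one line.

L=[[1,0,0],[4,1,0],[4,-1,1]] U=[[3,-3,-1],[0,-1,2],[0,0,-1]]

  r1 -= 4·r0 → [0,-1,2]
  r2 -= 4·r0 → [0,1,-3]
  r2 -= -1·r1 → [0,0,-1]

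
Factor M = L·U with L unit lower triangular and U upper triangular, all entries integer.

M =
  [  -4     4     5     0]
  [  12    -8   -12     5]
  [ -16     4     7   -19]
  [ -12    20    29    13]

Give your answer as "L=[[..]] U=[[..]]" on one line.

L=[[1,0,0,0],[-3,1,0,0],[4,-3,1,0],[3,2,-2,1]] U=[[-4,4,5,0],[0,4,3,5],[0,0,-4,-4],[0,0,0,-5]]

  R1 -= -3·R0 → [0,4,3,5]
  R2 -= 4·R0 → [0,-12,-13,-19]
  R3 -= 3·R0 → [0,8,14,13]
  R2 -= -3·R1 → [0,0,-4,-4]
  R3 -= 2·R1 → [0,0,8,3]
  R3 -= -2·R2 → [0,0,0,-5]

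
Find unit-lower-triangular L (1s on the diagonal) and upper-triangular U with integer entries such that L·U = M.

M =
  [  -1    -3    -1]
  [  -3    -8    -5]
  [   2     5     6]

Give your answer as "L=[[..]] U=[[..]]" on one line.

L=[[1,0,0],[3,1,0],[-2,-1,1]] U=[[-1,-3,-1],[0,1,-2],[0,0,2]]

  r1 -= 3·r0 → [0,1,-2]
  r2 -= -2·r0 → [0,-1,4]
  r2 -= -1·r1 → [0,0,2]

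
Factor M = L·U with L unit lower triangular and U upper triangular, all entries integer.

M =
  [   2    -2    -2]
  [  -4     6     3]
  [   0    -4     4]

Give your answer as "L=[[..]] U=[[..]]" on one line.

  R1 -= -2·R0 → [0,2,-1]
  R2 -= 0·R0 → [0,-4,4]
  R2 -= -2·R1 → [0,0,2]

L=[[1,0,0],[-2,1,0],[0,-2,1]] U=[[2,-2,-2],[0,2,-1],[0,0,2]]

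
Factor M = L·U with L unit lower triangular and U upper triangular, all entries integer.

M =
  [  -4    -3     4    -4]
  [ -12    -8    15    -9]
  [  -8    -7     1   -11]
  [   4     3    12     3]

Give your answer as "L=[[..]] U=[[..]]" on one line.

L=[[1,0,0,0],[3,1,0,0],[2,-1,1,0],[-1,0,-4,1]] U=[[-4,-3,4,-4],[0,1,3,3],[0,0,-4,0],[0,0,0,-1]]

  R1 -= 3·R0 → [0,1,3,3]
  R2 -= 2·R0 → [0,-1,-7,-3]
  R3 -= -1·R0 → [0,0,16,-1]
  R2 -= -1·R1 → [0,0,-4,0]
  R3 -= 0·R1 → [0,0,16,-1]
  R3 -= -4·R2 → [0,0,0,-1]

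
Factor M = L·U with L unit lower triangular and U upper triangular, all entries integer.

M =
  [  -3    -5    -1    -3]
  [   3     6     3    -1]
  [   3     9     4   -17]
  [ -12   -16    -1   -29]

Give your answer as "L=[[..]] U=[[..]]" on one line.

  row1 -= -1·row0 → [0,1,2,-4]
  row2 -= -1·row0 → [0,4,3,-20]
  row3 -= 4·row0 → [0,4,3,-17]
  row2 -= 4·row1 → [0,0,-5,-4]
  row3 -= 4·row1 → [0,0,-5,-1]
  row3 -= 1·row2 → [0,0,0,3]

L=[[1,0,0,0],[-1,1,0,0],[-1,4,1,0],[4,4,1,1]] U=[[-3,-5,-1,-3],[0,1,2,-4],[0,0,-5,-4],[0,0,0,3]]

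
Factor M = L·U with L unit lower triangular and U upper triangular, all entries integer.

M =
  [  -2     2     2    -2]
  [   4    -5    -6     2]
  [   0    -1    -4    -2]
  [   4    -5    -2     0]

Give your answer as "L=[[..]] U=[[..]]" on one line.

  row1 -= -2·row0 → [0,-1,-2,-2]
  row2 -= 0·row0 → [0,-1,-4,-2]
  row3 -= -2·row0 → [0,-1,2,-4]
  row2 -= 1·row1 → [0,0,-2,0]
  row3 -= 1·row1 → [0,0,4,-2]
  row3 -= -2·row2 → [0,0,0,-2]

L=[[1,0,0,0],[-2,1,0,0],[0,1,1,0],[-2,1,-2,1]] U=[[-2,2,2,-2],[0,-1,-2,-2],[0,0,-2,0],[0,0,0,-2]]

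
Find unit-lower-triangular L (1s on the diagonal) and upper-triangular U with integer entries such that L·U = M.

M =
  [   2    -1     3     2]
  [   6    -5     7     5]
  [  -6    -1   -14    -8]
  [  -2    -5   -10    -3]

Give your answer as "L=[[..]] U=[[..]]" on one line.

  R1 -= 3·R0 → [0,-2,-2,-1]
  R2 -= -3·R0 → [0,-4,-5,-2]
  R3 -= -1·R0 → [0,-6,-7,-1]
  R2 -= 2·R1 → [0,0,-1,0]
  R3 -= 3·R1 → [0,0,-1,2]
  R3 -= 1·R2 → [0,0,0,2]

L=[[1,0,0,0],[3,1,0,0],[-3,2,1,0],[-1,3,1,1]] U=[[2,-1,3,2],[0,-2,-2,-1],[0,0,-1,0],[0,0,0,2]]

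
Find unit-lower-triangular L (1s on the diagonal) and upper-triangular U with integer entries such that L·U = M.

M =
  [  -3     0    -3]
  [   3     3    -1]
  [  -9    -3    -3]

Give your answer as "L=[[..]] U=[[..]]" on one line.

L=[[1,0,0],[-1,1,0],[3,-1,1]] U=[[-3,0,-3],[0,3,-4],[0,0,2]]

  R1 -= -1·R0 → [0,3,-4]
  R2 -= 3·R0 → [0,-3,6]
  R2 -= -1·R1 → [0,0,2]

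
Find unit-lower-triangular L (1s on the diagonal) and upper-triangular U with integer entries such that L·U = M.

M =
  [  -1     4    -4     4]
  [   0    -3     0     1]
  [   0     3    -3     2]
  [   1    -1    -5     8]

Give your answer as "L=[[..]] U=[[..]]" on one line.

L=[[1,0,0,0],[0,1,0,0],[0,-1,1,0],[-1,-1,3,1]] U=[[-1,4,-4,4],[0,-3,0,1],[0,0,-3,3],[0,0,0,4]]

  R1 -= 0·R0 → [0,-3,0,1]
  R2 -= 0·R0 → [0,3,-3,2]
  R3 -= -1·R0 → [0,3,-9,12]
  R2 -= -1·R1 → [0,0,-3,3]
  R3 -= -1·R1 → [0,0,-9,13]
  R3 -= 3·R2 → [0,0,0,4]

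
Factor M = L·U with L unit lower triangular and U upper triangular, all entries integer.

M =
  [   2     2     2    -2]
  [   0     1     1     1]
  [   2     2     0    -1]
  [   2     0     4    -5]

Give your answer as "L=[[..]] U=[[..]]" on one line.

L=[[1,0,0,0],[0,1,0,0],[1,0,1,0],[1,-2,-2,1]] U=[[2,2,2,-2],[0,1,1,1],[0,0,-2,1],[0,0,0,1]]

  row1 -= 0·row0 → [0,1,1,1]
  row2 -= 1·row0 → [0,0,-2,1]
  row3 -= 1·row0 → [0,-2,2,-3]
  row2 -= 0·row1 → [0,0,-2,1]
  row3 -= -2·row1 → [0,0,4,-1]
  row3 -= -2·row2 → [0,0,0,1]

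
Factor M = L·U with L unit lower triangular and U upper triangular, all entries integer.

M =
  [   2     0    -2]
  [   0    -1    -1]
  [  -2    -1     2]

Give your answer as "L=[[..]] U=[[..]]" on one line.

L=[[1,0,0],[0,1,0],[-1,1,1]] U=[[2,0,-2],[0,-1,-1],[0,0,1]]

  row1 -= 0·row0 → [0,-1,-1]
  row2 -= -1·row0 → [0,-1,0]
  row2 -= 1·row1 → [0,0,1]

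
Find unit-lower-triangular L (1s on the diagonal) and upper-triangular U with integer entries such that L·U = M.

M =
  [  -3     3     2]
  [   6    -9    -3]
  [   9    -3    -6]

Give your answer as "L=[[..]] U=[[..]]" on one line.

  R1 -= -2·R0 → [0,-3,1]
  R2 -= -3·R0 → [0,6,0]
  R2 -= -2·R1 → [0,0,2]

L=[[1,0,0],[-2,1,0],[-3,-2,1]] U=[[-3,3,2],[0,-3,1],[0,0,2]]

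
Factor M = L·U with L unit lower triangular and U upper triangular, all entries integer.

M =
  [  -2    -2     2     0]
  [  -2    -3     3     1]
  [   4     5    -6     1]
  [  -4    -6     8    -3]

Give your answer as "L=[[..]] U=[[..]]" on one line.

  R1 -= 1·R0 → [0,-1,1,1]
  R2 -= -2·R0 → [0,1,-2,1]
  R3 -= 2·R0 → [0,-2,4,-3]
  R2 -= -1·R1 → [0,0,-1,2]
  R3 -= 2·R1 → [0,0,2,-5]
  R3 -= -2·R2 → [0,0,0,-1]

L=[[1,0,0,0],[1,1,0,0],[-2,-1,1,0],[2,2,-2,1]] U=[[-2,-2,2,0],[0,-1,1,1],[0,0,-1,2],[0,0,0,-1]]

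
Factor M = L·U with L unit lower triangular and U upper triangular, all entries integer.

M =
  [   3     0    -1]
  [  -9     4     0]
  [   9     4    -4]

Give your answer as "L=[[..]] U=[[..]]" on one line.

  R1 -= -3·R0 → [0,4,-3]
  R2 -= 3·R0 → [0,4,-1]
  R2 -= 1·R1 → [0,0,2]

L=[[1,0,0],[-3,1,0],[3,1,1]] U=[[3,0,-1],[0,4,-3],[0,0,2]]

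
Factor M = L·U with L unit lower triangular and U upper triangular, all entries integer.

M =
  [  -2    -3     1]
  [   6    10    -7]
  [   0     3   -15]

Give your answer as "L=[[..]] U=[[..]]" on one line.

L=[[1,0,0],[-3,1,0],[0,3,1]] U=[[-2,-3,1],[0,1,-4],[0,0,-3]]

  R1 -= -3·R0 → [0,1,-4]
  R2 -= 0·R0 → [0,3,-15]
  R2 -= 3·R1 → [0,0,-3]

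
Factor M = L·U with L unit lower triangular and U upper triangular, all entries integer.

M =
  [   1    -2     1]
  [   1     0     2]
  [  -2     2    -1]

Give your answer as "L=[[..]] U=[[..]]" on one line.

  R1 -= 1·R0 → [0,2,1]
  R2 -= -2·R0 → [0,-2,1]
  R2 -= -1·R1 → [0,0,2]

L=[[1,0,0],[1,1,0],[-2,-1,1]] U=[[1,-2,1],[0,2,1],[0,0,2]]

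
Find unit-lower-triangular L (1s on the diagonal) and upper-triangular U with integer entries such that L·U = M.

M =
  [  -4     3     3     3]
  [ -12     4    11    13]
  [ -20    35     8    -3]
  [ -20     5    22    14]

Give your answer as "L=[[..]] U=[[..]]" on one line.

L=[[1,0,0,0],[3,1,0,0],[5,-4,1,0],[5,2,3,1]] U=[[-4,3,3,3],[0,-5,2,4],[0,0,1,-2],[0,0,0,-3]]

  r1 -= 3·r0 → [0,-5,2,4]
  r2 -= 5·r0 → [0,20,-7,-18]
  r3 -= 5·r0 → [0,-10,7,-1]
  r2 -= -4·r1 → [0,0,1,-2]
  r3 -= 2·r1 → [0,0,3,-9]
  r3 -= 3·r2 → [0,0,0,-3]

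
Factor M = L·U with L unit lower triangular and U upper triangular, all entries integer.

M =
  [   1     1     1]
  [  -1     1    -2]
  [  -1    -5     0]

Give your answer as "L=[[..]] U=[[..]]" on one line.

  row1 -= -1·row0 → [0,2,-1]
  row2 -= -1·row0 → [0,-4,1]
  row2 -= -2·row1 → [0,0,-1]

L=[[1,0,0],[-1,1,0],[-1,-2,1]] U=[[1,1,1],[0,2,-1],[0,0,-1]]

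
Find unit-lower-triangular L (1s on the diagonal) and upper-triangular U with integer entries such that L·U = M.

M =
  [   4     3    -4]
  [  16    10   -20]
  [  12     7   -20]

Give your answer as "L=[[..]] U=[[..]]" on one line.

  r1 -= 4·r0 → [0,-2,-4]
  r2 -= 3·r0 → [0,-2,-8]
  r2 -= 1·r1 → [0,0,-4]

L=[[1,0,0],[4,1,0],[3,1,1]] U=[[4,3,-4],[0,-2,-4],[0,0,-4]]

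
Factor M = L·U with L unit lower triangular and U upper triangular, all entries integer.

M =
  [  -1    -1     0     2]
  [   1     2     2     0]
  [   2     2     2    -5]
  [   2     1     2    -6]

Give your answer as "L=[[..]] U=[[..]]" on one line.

L=[[1,0,0,0],[-1,1,0,0],[-2,0,1,0],[-2,-1,2,1]] U=[[-1,-1,0,2],[0,1,2,2],[0,0,2,-1],[0,0,0,2]]

  R1 -= -1·R0 → [0,1,2,2]
  R2 -= -2·R0 → [0,0,2,-1]
  R3 -= -2·R0 → [0,-1,2,-2]
  R2 -= 0·R1 → [0,0,2,-1]
  R3 -= -1·R1 → [0,0,4,0]
  R3 -= 2·R2 → [0,0,0,2]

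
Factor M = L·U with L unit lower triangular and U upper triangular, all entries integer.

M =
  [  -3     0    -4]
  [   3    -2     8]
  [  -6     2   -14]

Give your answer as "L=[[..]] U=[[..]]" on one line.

L=[[1,0,0],[-1,1,0],[2,-1,1]] U=[[-3,0,-4],[0,-2,4],[0,0,-2]]

  row1 -= -1·row0 → [0,-2,4]
  row2 -= 2·row0 → [0,2,-6]
  row2 -= -1·row1 → [0,0,-2]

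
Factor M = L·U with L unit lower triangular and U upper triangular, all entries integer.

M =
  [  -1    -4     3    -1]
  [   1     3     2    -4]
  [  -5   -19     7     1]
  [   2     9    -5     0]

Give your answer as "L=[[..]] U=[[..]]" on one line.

  row1 -= -1·row0 → [0,-1,5,-5]
  row2 -= 5·row0 → [0,1,-8,6]
  row3 -= -2·row0 → [0,1,1,-2]
  row2 -= -1·row1 → [0,0,-3,1]
  row3 -= -1·row1 → [0,0,6,-7]
  row3 -= -2·row2 → [0,0,0,-5]

L=[[1,0,0,0],[-1,1,0,0],[5,-1,1,0],[-2,-1,-2,1]] U=[[-1,-4,3,-1],[0,-1,5,-5],[0,0,-3,1],[0,0,0,-5]]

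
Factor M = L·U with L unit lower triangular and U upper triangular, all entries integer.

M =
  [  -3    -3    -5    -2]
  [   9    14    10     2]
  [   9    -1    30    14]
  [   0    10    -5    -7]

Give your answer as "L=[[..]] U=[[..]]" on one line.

  r1 -= -3·r0 → [0,5,-5,-4]
  r2 -= -3·r0 → [0,-10,15,8]
  r3 -= 0·r0 → [0,10,-5,-7]
  r2 -= -2·r1 → [0,0,5,0]
  r3 -= 2·r1 → [0,0,5,1]
  r3 -= 1·r2 → [0,0,0,1]

L=[[1,0,0,0],[-3,1,0,0],[-3,-2,1,0],[0,2,1,1]] U=[[-3,-3,-5,-2],[0,5,-5,-4],[0,0,5,0],[0,0,0,1]]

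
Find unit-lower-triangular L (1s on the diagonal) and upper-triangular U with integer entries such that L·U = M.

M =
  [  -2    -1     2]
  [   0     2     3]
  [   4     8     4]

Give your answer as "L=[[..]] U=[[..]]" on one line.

L=[[1,0,0],[0,1,0],[-2,3,1]] U=[[-2,-1,2],[0,2,3],[0,0,-1]]

  R1 -= 0·R0 → [0,2,3]
  R2 -= -2·R0 → [0,6,8]
  R2 -= 3·R1 → [0,0,-1]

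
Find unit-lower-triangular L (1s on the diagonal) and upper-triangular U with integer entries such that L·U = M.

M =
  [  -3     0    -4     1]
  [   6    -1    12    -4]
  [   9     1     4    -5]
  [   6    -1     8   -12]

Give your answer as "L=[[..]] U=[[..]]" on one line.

L=[[1,0,0,0],[-2,1,0,0],[-3,-1,1,0],[-2,1,1,1]] U=[[-3,0,-4,1],[0,-1,4,-2],[0,0,-4,-4],[0,0,0,-4]]

  R1 -= -2·R0 → [0,-1,4,-2]
  R2 -= -3·R0 → [0,1,-8,-2]
  R3 -= -2·R0 → [0,-1,0,-10]
  R2 -= -1·R1 → [0,0,-4,-4]
  R3 -= 1·R1 → [0,0,-4,-8]
  R3 -= 1·R2 → [0,0,0,-4]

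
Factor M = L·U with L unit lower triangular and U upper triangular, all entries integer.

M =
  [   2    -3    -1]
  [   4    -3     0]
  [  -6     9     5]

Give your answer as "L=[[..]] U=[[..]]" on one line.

  r1 -= 2·r0 → [0,3,2]
  r2 -= -3·r0 → [0,0,2]
  r2 -= 0·r1 → [0,0,2]

L=[[1,0,0],[2,1,0],[-3,0,1]] U=[[2,-3,-1],[0,3,2],[0,0,2]]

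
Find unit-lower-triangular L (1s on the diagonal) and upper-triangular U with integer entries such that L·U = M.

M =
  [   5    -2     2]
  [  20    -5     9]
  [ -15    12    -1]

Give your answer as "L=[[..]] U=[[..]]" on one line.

L=[[1,0,0],[4,1,0],[-3,2,1]] U=[[5,-2,2],[0,3,1],[0,0,3]]

  row1 -= 4·row0 → [0,3,1]
  row2 -= -3·row0 → [0,6,5]
  row2 -= 2·row1 → [0,0,3]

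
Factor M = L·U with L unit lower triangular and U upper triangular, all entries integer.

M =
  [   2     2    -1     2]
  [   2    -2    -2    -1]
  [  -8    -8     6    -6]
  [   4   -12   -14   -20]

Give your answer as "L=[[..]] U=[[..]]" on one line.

L=[[1,0,0,0],[1,1,0,0],[-4,0,1,0],[2,4,-4,1]] U=[[2,2,-1,2],[0,-4,-1,-3],[0,0,2,2],[0,0,0,-4]]

  row1 -= 1·row0 → [0,-4,-1,-3]
  row2 -= -4·row0 → [0,0,2,2]
  row3 -= 2·row0 → [0,-16,-12,-24]
  row2 -= 0·row1 → [0,0,2,2]
  row3 -= 4·row1 → [0,0,-8,-12]
  row3 -= -4·row2 → [0,0,0,-4]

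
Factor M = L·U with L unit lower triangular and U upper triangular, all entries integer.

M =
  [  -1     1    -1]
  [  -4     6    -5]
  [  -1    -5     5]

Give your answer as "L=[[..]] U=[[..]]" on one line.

L=[[1,0,0],[4,1,0],[1,-3,1]] U=[[-1,1,-1],[0,2,-1],[0,0,3]]

  R1 -= 4·R0 → [0,2,-1]
  R2 -= 1·R0 → [0,-6,6]
  R2 -= -3·R1 → [0,0,3]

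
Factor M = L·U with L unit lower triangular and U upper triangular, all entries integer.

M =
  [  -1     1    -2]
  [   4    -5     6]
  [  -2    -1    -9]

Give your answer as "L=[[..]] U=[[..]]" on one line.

L=[[1,0,0],[-4,1,0],[2,3,1]] U=[[-1,1,-2],[0,-1,-2],[0,0,1]]

  R1 -= -4·R0 → [0,-1,-2]
  R2 -= 2·R0 → [0,-3,-5]
  R2 -= 3·R1 → [0,0,1]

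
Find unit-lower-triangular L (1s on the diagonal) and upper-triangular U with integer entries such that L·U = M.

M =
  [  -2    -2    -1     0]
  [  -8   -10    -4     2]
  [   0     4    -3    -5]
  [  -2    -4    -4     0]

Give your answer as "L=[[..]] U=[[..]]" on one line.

L=[[1,0,0,0],[4,1,0,0],[0,-2,1,0],[1,1,1,1]] U=[[-2,-2,-1,0],[0,-2,0,2],[0,0,-3,-1],[0,0,0,-1]]

  row1 -= 4·row0 → [0,-2,0,2]
  row2 -= 0·row0 → [0,4,-3,-5]
  row3 -= 1·row0 → [0,-2,-3,0]
  row2 -= -2·row1 → [0,0,-3,-1]
  row3 -= 1·row1 → [0,0,-3,-2]
  row3 -= 1·row2 → [0,0,0,-1]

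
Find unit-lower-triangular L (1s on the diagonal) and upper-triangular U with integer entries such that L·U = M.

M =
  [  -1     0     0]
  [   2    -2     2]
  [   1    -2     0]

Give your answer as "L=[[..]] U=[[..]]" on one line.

  r1 -= -2·r0 → [0,-2,2]
  r2 -= -1·r0 → [0,-2,0]
  r2 -= 1·r1 → [0,0,-2]

L=[[1,0,0],[-2,1,0],[-1,1,1]] U=[[-1,0,0],[0,-2,2],[0,0,-2]]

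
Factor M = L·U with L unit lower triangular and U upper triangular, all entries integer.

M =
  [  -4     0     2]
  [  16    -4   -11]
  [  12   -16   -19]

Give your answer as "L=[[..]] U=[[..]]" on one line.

L=[[1,0,0],[-4,1,0],[-3,4,1]] U=[[-4,0,2],[0,-4,-3],[0,0,-1]]

  r1 -= -4·r0 → [0,-4,-3]
  r2 -= -3·r0 → [0,-16,-13]
  r2 -= 4·r1 → [0,0,-1]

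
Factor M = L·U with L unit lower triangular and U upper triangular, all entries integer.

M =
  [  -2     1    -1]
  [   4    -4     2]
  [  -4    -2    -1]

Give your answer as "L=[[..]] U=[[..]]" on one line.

  r1 -= -2·r0 → [0,-2,0]
  r2 -= 2·r0 → [0,-4,1]
  r2 -= 2·r1 → [0,0,1]

L=[[1,0,0],[-2,1,0],[2,2,1]] U=[[-2,1,-1],[0,-2,0],[0,0,1]]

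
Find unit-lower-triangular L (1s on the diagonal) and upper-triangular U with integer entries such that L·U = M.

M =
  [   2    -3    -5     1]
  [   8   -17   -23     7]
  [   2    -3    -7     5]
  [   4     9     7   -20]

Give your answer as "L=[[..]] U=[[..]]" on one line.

L=[[1,0,0,0],[4,1,0,0],[1,0,1,0],[2,-3,-4,1]] U=[[2,-3,-5,1],[0,-5,-3,3],[0,0,-2,4],[0,0,0,3]]

  r1 -= 4·r0 → [0,-5,-3,3]
  r2 -= 1·r0 → [0,0,-2,4]
  r3 -= 2·r0 → [0,15,17,-22]
  r2 -= 0·r1 → [0,0,-2,4]
  r3 -= -3·r1 → [0,0,8,-13]
  r3 -= -4·r2 → [0,0,0,3]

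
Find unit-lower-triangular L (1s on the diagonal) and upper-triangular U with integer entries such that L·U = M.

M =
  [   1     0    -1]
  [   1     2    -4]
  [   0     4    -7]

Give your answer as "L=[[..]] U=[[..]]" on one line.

  row1 -= 1·row0 → [0,2,-3]
  row2 -= 0·row0 → [0,4,-7]
  row2 -= 2·row1 → [0,0,-1]

L=[[1,0,0],[1,1,0],[0,2,1]] U=[[1,0,-1],[0,2,-3],[0,0,-1]]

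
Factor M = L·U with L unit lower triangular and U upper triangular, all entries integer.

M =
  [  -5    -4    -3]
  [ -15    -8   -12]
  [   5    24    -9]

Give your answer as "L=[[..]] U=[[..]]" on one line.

L=[[1,0,0],[3,1,0],[-1,5,1]] U=[[-5,-4,-3],[0,4,-3],[0,0,3]]

  row1 -= 3·row0 → [0,4,-3]
  row2 -= -1·row0 → [0,20,-12]
  row2 -= 5·row1 → [0,0,3]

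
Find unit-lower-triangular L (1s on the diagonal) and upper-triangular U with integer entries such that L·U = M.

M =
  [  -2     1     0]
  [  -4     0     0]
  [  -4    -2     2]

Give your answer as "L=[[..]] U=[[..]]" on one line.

  R1 -= 2·R0 → [0,-2,0]
  R2 -= 2·R0 → [0,-4,2]
  R2 -= 2·R1 → [0,0,2]

L=[[1,0,0],[2,1,0],[2,2,1]] U=[[-2,1,0],[0,-2,0],[0,0,2]]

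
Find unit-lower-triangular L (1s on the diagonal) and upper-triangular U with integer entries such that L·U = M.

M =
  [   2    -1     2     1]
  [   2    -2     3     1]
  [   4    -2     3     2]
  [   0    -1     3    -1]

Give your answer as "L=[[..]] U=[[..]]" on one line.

  r1 -= 1·r0 → [0,-1,1,0]
  r2 -= 2·r0 → [0,0,-1,0]
  r3 -= 0·r0 → [0,-1,3,-1]
  r2 -= 0·r1 → [0,0,-1,0]
  r3 -= 1·r1 → [0,0,2,-1]
  r3 -= -2·r2 → [0,0,0,-1]

L=[[1,0,0,0],[1,1,0,0],[2,0,1,0],[0,1,-2,1]] U=[[2,-1,2,1],[0,-1,1,0],[0,0,-1,0],[0,0,0,-1]]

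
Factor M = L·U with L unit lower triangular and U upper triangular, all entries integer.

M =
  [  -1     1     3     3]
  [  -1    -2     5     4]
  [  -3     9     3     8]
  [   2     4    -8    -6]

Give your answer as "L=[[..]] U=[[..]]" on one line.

  row1 -= 1·row0 → [0,-3,2,1]
  row2 -= 3·row0 → [0,6,-6,-1]
  row3 -= -2·row0 → [0,6,-2,0]
  row2 -= -2·row1 → [0,0,-2,1]
  row3 -= -2·row1 → [0,0,2,2]
  row3 -= -1·row2 → [0,0,0,3]

L=[[1,0,0,0],[1,1,0,0],[3,-2,1,0],[-2,-2,-1,1]] U=[[-1,1,3,3],[0,-3,2,1],[0,0,-2,1],[0,0,0,3]]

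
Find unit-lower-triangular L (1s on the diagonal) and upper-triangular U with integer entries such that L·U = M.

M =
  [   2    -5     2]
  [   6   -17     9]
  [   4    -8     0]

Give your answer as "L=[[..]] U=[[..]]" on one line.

L=[[1,0,0],[3,1,0],[2,-1,1]] U=[[2,-5,2],[0,-2,3],[0,0,-1]]

  row1 -= 3·row0 → [0,-2,3]
  row2 -= 2·row0 → [0,2,-4]
  row2 -= -1·row1 → [0,0,-1]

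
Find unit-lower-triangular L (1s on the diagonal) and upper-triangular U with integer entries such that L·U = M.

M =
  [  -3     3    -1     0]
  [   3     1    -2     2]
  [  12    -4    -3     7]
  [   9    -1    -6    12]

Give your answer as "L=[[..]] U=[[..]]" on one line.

  R1 -= -1·R0 → [0,4,-3,2]
  R2 -= -4·R0 → [0,8,-7,7]
  R3 -= -3·R0 → [0,8,-9,12]
  R2 -= 2·R1 → [0,0,-1,3]
  R3 -= 2·R1 → [0,0,-3,8]
  R3 -= 3·R2 → [0,0,0,-1]

L=[[1,0,0,0],[-1,1,0,0],[-4,2,1,0],[-3,2,3,1]] U=[[-3,3,-1,0],[0,4,-3,2],[0,0,-1,3],[0,0,0,-1]]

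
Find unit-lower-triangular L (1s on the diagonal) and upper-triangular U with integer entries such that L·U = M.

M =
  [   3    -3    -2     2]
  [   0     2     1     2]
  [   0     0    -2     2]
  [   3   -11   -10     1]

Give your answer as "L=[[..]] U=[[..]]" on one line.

  R1 -= 0·R0 → [0,2,1,2]
  R2 -= 0·R0 → [0,0,-2,2]
  R3 -= 1·R0 → [0,-8,-8,-1]
  R2 -= 0·R1 → [0,0,-2,2]
  R3 -= -4·R1 → [0,0,-4,7]
  R3 -= 2·R2 → [0,0,0,3]

L=[[1,0,0,0],[0,1,0,0],[0,0,1,0],[1,-4,2,1]] U=[[3,-3,-2,2],[0,2,1,2],[0,0,-2,2],[0,0,0,3]]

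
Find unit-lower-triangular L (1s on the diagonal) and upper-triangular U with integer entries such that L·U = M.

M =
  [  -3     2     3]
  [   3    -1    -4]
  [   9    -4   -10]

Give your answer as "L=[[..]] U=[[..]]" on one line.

  row1 -= -1·row0 → [0,1,-1]
  row2 -= -3·row0 → [0,2,-1]
  row2 -= 2·row1 → [0,0,1]

L=[[1,0,0],[-1,1,0],[-3,2,1]] U=[[-3,2,3],[0,1,-1],[0,0,1]]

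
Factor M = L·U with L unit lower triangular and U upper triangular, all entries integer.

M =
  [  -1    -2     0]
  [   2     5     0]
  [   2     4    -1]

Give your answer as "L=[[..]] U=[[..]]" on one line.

  row1 -= -2·row0 → [0,1,0]
  row2 -= -2·row0 → [0,0,-1]
  row2 -= 0·row1 → [0,0,-1]

L=[[1,0,0],[-2,1,0],[-2,0,1]] U=[[-1,-2,0],[0,1,0],[0,0,-1]]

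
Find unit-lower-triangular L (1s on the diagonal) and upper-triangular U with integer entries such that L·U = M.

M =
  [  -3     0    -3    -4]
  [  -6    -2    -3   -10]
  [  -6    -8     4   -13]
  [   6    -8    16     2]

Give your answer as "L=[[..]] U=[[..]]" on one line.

L=[[1,0,0,0],[2,1,0,0],[2,4,1,0],[-2,4,1,1]] U=[[-3,0,-3,-4],[0,-2,3,-2],[0,0,-2,3],[0,0,0,-1]]

  row1 -= 2·row0 → [0,-2,3,-2]
  row2 -= 2·row0 → [0,-8,10,-5]
  row3 -= -2·row0 → [0,-8,10,-6]
  row2 -= 4·row1 → [0,0,-2,3]
  row3 -= 4·row1 → [0,0,-2,2]
  row3 -= 1·row2 → [0,0,0,-1]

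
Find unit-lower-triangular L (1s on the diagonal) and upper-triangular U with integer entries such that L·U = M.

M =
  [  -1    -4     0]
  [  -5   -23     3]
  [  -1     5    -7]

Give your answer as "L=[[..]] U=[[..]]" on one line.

  R1 -= 5·R0 → [0,-3,3]
  R2 -= 1·R0 → [0,9,-7]
  R2 -= -3·R1 → [0,0,2]

L=[[1,0,0],[5,1,0],[1,-3,1]] U=[[-1,-4,0],[0,-3,3],[0,0,2]]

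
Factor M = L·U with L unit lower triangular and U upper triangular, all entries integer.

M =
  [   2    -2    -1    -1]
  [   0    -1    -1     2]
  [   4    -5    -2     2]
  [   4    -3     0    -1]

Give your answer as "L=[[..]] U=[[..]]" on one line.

L=[[1,0,0,0],[0,1,0,0],[2,1,1,0],[2,-1,1,1]] U=[[2,-2,-1,-1],[0,-1,-1,2],[0,0,1,2],[0,0,0,1]]

  row1 -= 0·row0 → [0,-1,-1,2]
  row2 -= 2·row0 → [0,-1,0,4]
  row3 -= 2·row0 → [0,1,2,1]
  row2 -= 1·row1 → [0,0,1,2]
  row3 -= -1·row1 → [0,0,1,3]
  row3 -= 1·row2 → [0,0,0,1]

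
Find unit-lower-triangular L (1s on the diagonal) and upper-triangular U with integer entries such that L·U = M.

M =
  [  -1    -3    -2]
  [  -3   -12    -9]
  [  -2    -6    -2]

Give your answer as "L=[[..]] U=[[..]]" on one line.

  r1 -= 3·r0 → [0,-3,-3]
  r2 -= 2·r0 → [0,0,2]
  r2 -= 0·r1 → [0,0,2]

L=[[1,0,0],[3,1,0],[2,0,1]] U=[[-1,-3,-2],[0,-3,-3],[0,0,2]]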